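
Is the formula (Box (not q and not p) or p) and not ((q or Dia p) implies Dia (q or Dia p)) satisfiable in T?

1. (Box (not q and not p) or p) and not ((q or Dia p) implies Dia (q or Dia p)), 0
2. Box (not q and not p) or p, 0   [and-rule on 1]
3. not ((q or Dia p) implies Dia (q or Dia p)), 0   [and-rule on 1]
4. q or Dia p, 0   [neg-implies-rule on 3]
5. not Dia (q or Dia p), 0   [neg-implies-rule on 3]
6. not (q or Dia p), 0   [neg-Dia-rule on 5 via 0R0]
7. not q, 0   [neg-or-rule on 6]
8. not Dia p, 0   [neg-or-rule on 6]
9. not p, 0   [neg-Dia-rule on 8 via 0R0]
10. Box (not q and not p), 0   [or-rule on 2 (branches; this branch)]
11. not q and not p, 0   [Box-rule on 10 via 0R0]
12. Dia p, 0   [or-rule on 4 (branches; this branch)]
13. p, 1   [Dia-rule on 12: fresh world 1, 0R1]
14. not (q or Dia p), 1   [neg-Dia-rule on 5 via 0R1]
15. not q, 1   [neg-or-rule on 14]
16. not Dia p, 1   [neg-or-rule on 14]
17. not p, 1   [neg-Dia-rule on 8 via 0R1]
Accessibility: 0R0, 0R1, 1R1
Branch closes: p and not p both at 1.
(One branch shown.) All branches close.

Unsatisfiable (every branch closes)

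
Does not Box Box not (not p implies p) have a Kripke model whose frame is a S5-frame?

1. not Box Box not (not p implies p), 0
2. not Box not (not p implies p), 1
3. not p implies p, 2
4. p, 2
Accessibility: 0R0, 0R1, 0R2, 1R0, 1R1, 1R2, 2R0, 2R1, 2R2

Satisfiable (open branch found)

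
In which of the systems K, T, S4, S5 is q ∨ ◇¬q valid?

T, S4, S5

K-tableau for the negation ¬(q ∨ ◇¬q):
1. ¬(q ∨ ◇¬q), u
2. ¬q, u   [¬∨-rule on 1]
3. ¬◇¬q, u   [¬∨-rule on 1]
Complete open branch: countermodel on a K-frame, so not valid in K.
T-tableau for the negation ¬(q ∨ ◇¬q):
1. ¬(q ∨ ◇¬q), u
2. ¬q, u   [¬∨-rule on 1]
3. ¬◇¬q, u   [¬∨-rule on 1]
4. q, u   [¬◇-rule on 3 via uRu]
Accessibility: uRu
Branch closes: q and ¬q both at u.
Every branch closes (one shown): valid in T, hence also in S4, S5 (every theorem of T is a theorem of S4 and S5).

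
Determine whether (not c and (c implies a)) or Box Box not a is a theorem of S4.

No, not valid

Tableau for the negation not ((not c and (c implies a)) or Box Box not a):
1. not ((not c and (c implies a)) or Box Box not a), w0
2. not (not c and (c implies a)), w0
3. not Box Box not a, w0
4. not (c implies a), w0
5. c, w0
6. not a, w0
7. not Box not a, w1
8. a, w2
Accessibility: w0Rw0, w0Rw1, w0Rw2, w1Rw1, w1Rw2, w2Rw2
The negation has an open branch (countermodel exists).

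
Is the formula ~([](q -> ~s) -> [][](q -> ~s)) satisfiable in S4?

1. ~([](q -> ~s) -> [][](q -> ~s)), 0
2. [](q -> ~s), 0
3. ~[][](q -> ~s), 0
4. q -> ~s, 0
5. ~s, 0
6. ~[](q -> ~s), 1
7. q -> ~s, 1
8. ~s, 1
9. ~(q -> ~s), 2
10. q, 2
11. s, 2
12. q -> ~s, 2
13. ~s, 2
Accessibility: 0R0, 0R1, 0R2, 1R1, 1R2, 2R2
Branch closes: s and ~s both at 2.
Every branch closes; the branch above is one of them.

No, unsatisfiable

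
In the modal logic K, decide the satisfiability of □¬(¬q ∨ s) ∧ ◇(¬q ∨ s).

1. □¬(¬q ∨ s) ∧ ◇(¬q ∨ s), 0
2. □¬(¬q ∨ s), 0   [∧-rule on 1]
3. ◇(¬q ∨ s), 0   [∧-rule on 1]
4. ¬q ∨ s, 1   [◇-rule on 3: fresh world 1, 0R1]
5. ¬(¬q ∨ s), 1   [□-rule on 2 via 0R1]
6. q, 1   [¬∨-rule on 5]
7. ¬s, 1   [¬∨-rule on 5]
8. s, 1   [∨-rule on 4 (branches; this branch)]
Accessibility: 0R1
Branch closes: s and ¬s both at 1.
All branches of the tableau close; one closing branch shown above.

Unsatisfiable (every branch closes)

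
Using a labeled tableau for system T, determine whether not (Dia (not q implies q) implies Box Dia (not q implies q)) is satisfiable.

1. not (Dia (not q implies q) implies Box Dia (not q implies q)), u
2. Dia (not q implies q), u   [neg-implies-rule on 1]
3. not Box Dia (not q implies q), u   [neg-implies-rule on 1]
4. not q implies q, v   [Dia-rule on 2: fresh world v, uRv]
5. q, v   [implies-rule on 4 (branches; this branch)]
6. not Dia (not q implies q), w   [neg-Box-rule on 3: fresh world w, uRw]
7. not (not q implies q), w   [neg-Dia-rule on 6 via wRw]
8. not q, w   [neg-implies-rule on 7]
Accessibility: uRu, uRv, uRw, vRv, wRw

Satisfiable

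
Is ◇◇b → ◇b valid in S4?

Yes, valid

Tableau for the negation ¬(◇◇b → ◇b):
1. ¬(◇◇b → ◇b), 0
2. ◇◇b, 0   [¬→-rule on 1]
3. ¬◇b, 0   [¬→-rule on 1]
4. ¬b, 0   [¬◇-rule on 3 via 0R0]
5. ◇b, 1   [◇-rule on 2: fresh world 1, 0R1]
6. ¬b, 1   [¬◇-rule on 3 via 0R1]
7. b, 2   [◇-rule on 5: fresh world 2, 1R2]
8. ¬b, 2   [¬◇-rule on 3 via 0R2]
Accessibility: 0R0, 0R1, 0R2, 1R1, 1R2, 2R2
Branch closes: b and ¬b both at 2.
Every branch of the negation's tableau closes; the branch above is one of them.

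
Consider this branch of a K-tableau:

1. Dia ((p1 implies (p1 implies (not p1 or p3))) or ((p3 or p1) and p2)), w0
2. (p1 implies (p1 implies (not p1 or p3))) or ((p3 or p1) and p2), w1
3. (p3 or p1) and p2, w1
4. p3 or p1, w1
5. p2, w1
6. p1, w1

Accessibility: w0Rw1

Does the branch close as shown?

No, open

No world carries both an atom and its negation.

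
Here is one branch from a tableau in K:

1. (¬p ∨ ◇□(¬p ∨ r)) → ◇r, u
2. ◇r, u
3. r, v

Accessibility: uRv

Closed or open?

There is no literal clash: for every atom and world, at most one sign appears.

Open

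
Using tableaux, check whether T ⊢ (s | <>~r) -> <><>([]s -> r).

Invalid (countermodel exists)

Tableau for the negation ~((s | <>~r) -> <><>([]s -> r)):
1. ~((s | <>~r) -> <><>([]s -> r)), u
2. s | <>~r, u
3. ~<><>([]s -> r), u
4. ~<>([]s -> r), u
5. ~([]s -> r), u
6. []s, u
7. ~r, u
8. s, u
9. <>~r, u
10. ~r, v
11. ~<>([]s -> r), v
12. ~([]s -> r), v
13. []s, v
14. s, v
Accessibility: uRu, uRv, vRv
The negation has an open branch (countermodel exists).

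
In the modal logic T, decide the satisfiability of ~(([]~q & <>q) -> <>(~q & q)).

Unsatisfiable (every branch closes)

1. ~(([]~q & <>q) -> <>(~q & q)), u
2. []~q & <>q, u   [~->-rule on 1]
3. ~<>(~q & q), u   [~->-rule on 1]
4. []~q, u   [&-rule on 2]
5. <>q, u   [&-rule on 2]
6. ~(~q & q), u   [~<>-rule on 3 via uRu]
7. ~q, u   [[]-rule on 4 via uRu]
8. q, v   [<>-rule on 5: fresh world v, uRv]
9. ~(~q & q), v   [~<>-rule on 3 via uRv]
10. ~q, v   [[]-rule on 4 via uRv]
Accessibility: uRu, uRv, vRv
Branch closes: q and ~q both at v.
All branches of the tableau close; one closing branch shown above.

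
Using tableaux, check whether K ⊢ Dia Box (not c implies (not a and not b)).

Tableau for the negation not Dia Box (not c implies (not a and not b)):
1. not Dia Box (not c implies (not a and not b)), u
The negation has an open branch (countermodel exists).

Invalid (countermodel exists)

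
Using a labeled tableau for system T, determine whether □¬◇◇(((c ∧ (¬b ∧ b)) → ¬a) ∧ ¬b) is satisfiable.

Satisfiable

1. □¬◇◇(((c ∧ (¬b ∧ b)) → ¬a) ∧ ¬b), w0
2. ¬◇◇(((c ∧ (¬b ∧ b)) → ¬a) ∧ ¬b), w0   [□-rule on 1 via w0Rw0]
3. ¬◇(((c ∧ (¬b ∧ b)) → ¬a) ∧ ¬b), w0   [¬◇-rule on 2 via w0Rw0]
4. ¬(((c ∧ (¬b ∧ b)) → ¬a) ∧ ¬b), w0   [¬◇-rule on 3 via w0Rw0]
5. b, w0   [¬∧-rule on 4 (branches; this branch)]
Accessibility: w0Rw0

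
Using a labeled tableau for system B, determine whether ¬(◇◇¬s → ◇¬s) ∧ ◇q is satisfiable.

1. ¬(◇◇¬s → ◇¬s) ∧ ◇q, w0
2. ¬(◇◇¬s → ◇¬s), w0   [∧-rule on 1]
3. ◇q, w0   [∧-rule on 1]
4. ◇◇¬s, w0   [¬→-rule on 2]
5. ¬◇¬s, w0   [¬→-rule on 2]
6. s, w0   [¬◇-rule on 5 via w0Rw0]
7. q, w1   [◇-rule on 3: fresh world w1, w0Rw1]
8. s, w1   [¬◇-rule on 5 via w0Rw1]
9. ◇¬s, w2   [◇-rule on 4: fresh world w2, w0Rw2]
10. s, w2   [¬◇-rule on 5 via w0Rw2]
11. ¬s, w3   [◇-rule on 9: fresh world w3, w2Rw3]
Accessibility: w0Rw0, w0Rw1, w0Rw2, w1Rw0, w1Rw1, w2Rw0, w2Rw2, w2Rw3, w3Rw2, w3Rw3

Satisfiable (open branch found)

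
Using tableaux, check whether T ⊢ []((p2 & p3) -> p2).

Yes, valid

Tableau for the negation ~[]((p2 & p3) -> p2):
1. ~[]((p2 & p3) -> p2), 0
2. ~((p2 & p3) -> p2), 1
3. p2 & p3, 1
4. ~p2, 1
5. p2, 1
6. p3, 1
Accessibility: 0R0, 0R1, 1R1
Branch closes: p2 and ~p2 both at 1.
Every branch of the negation's tableau closes; the branch above is one of them.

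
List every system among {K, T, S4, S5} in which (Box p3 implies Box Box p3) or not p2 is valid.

S4, S5

T-tableau for the negation not ((Box p3 implies Box Box p3) or not p2):
1. not ((Box p3 implies Box Box p3) or not p2), w0
2. not (Box p3 implies Box Box p3), w0
3. p2, w0
4. Box p3, w0
5. not Box Box p3, w0
6. p3, w0
7. not Box p3, w1
8. p3, w1
9. not p3, w2
Accessibility: w0Rw0, w0Rw1, w1Rw1, w1Rw2, w2Rw2
Complete open branch: countermodel on a T-frame, so not valid in T, nor in K (the same frame is also a K-frame).
S4-tableau for the negation not ((Box p3 implies Box Box p3) or not p2):
1. not ((Box p3 implies Box Box p3) or not p2), w0
2. not (Box p3 implies Box Box p3), w0
3. p2, w0
4. Box p3, w0
5. not Box Box p3, w0
6. p3, w0
7. not Box p3, w1
8. p3, w1
9. not p3, w2
10. p3, w2
Accessibility: w0Rw0, w0Rw1, w0Rw2, w1Rw1, w1Rw2, w2Rw2
Branch closes: p3 and not p3 both at w2.
Every branch closes (one shown): valid in S4, hence also in S5 (every theorem of S4 is a theorem of S5).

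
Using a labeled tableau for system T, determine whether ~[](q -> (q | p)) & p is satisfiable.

1. ~[](q -> (q | p)) & p, w0
2. ~[](q -> (q | p)), w0
3. p, w0
4. ~(q -> (q | p)), w1
5. q, w1
6. ~(q | p), w1
7. ~q, w1
8. ~p, w1
Accessibility: w0Rw0, w0Rw1, w1Rw1
Branch closes: q and ~q both at w1.
All branches of the tableau close; one closing branch shown above.

Unsatisfiable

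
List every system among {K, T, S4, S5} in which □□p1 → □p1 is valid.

K-tableau for the negation ¬(□□p1 → □p1):
1. ¬(□□p1 → □p1), u
2. □□p1, u   [¬→-rule on 1]
3. ¬□p1, u   [¬→-rule on 1]
4. ¬p1, v   [¬□-rule on 3: fresh world v, uRv]
5. □p1, v   [□-rule on 2 via uRv]
Accessibility: uRv
Complete open branch: countermodel on a K-frame, so not valid in K.
T-tableau for the negation ¬(□□p1 → □p1):
1. ¬(□□p1 → □p1), u
2. □□p1, u   [¬→-rule on 1]
3. ¬□p1, u   [¬→-rule on 1]
4. □p1, u   [□-rule on 2 via uRu]
5. p1, u   [□-rule on 4 via uRu]
6. ¬p1, v   [¬□-rule on 3: fresh world v, uRv]
7. □p1, v   [□-rule on 2 via uRv]
8. p1, v   [□-rule on 4 via uRv]
Accessibility: uRu, uRv, vRv
Branch closes: p1 and ¬p1 both at v.
Every branch closes (one shown): valid in T, hence also in S4, S5 (every theorem of T is a theorem of S4 and S5).

T, S4, S5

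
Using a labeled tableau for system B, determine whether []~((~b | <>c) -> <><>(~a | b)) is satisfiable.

1. []~((~b | <>c) -> <><>(~a | b)), 0
2. ~((~b | <>c) -> <><>(~a | b)), 0
3. ~b | <>c, 0
4. ~<><>(~a | b), 0
5. ~<>(~a | b), 0
6. ~(~a | b), 0
7. a, 0
8. ~b, 0
9. <>c, 0
10. c, 1
11. ~((~b | <>c) -> <><>(~a | b)), 1
12. ~b | <>c, 1
13. ~<><>(~a | b), 1
14. ~<>(~a | b), 1
15. ~(~a | b), 1
16. a, 1
17. ~b, 1
18. <>c, 1
19. c, 2
20. ~<>(~a | b), 2
21. ~(~a | b), 2
22. a, 2
23. ~b, 2
Accessibility: 0R0, 0R1, 1R0, 1R1, 1R2, 2R1, 2R2

Satisfiable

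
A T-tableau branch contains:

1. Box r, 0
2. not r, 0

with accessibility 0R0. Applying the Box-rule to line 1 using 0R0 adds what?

r, 0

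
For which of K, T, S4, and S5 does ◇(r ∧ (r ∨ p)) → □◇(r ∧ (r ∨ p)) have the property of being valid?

S4-tableau for the negation ¬(◇(r ∧ (r ∨ p)) → □◇(r ∧ (r ∨ p))):
1. ¬(◇(r ∧ (r ∨ p)) → □◇(r ∧ (r ∨ p))), 0
2. ◇(r ∧ (r ∨ p)), 0
3. ¬□◇(r ∧ (r ∨ p)), 0
4. r ∧ (r ∨ p), 1
5. r, 1
6. r ∨ p, 1
7. p, 1
8. ¬◇(r ∧ (r ∨ p)), 2
9. ¬(r ∧ (r ∨ p)), 2
10. ¬(r ∨ p), 2
11. ¬r, 2
12. ¬p, 2
Accessibility: 0R0, 0R1, 0R2, 1R1, 2R2
Complete open branch: countermodel on an S4-frame, so not valid in S4, nor in K, T (the same frame is also a K-frame and a T-frame).
S5-tableau for the negation ¬(◇(r ∧ (r ∨ p)) → □◇(r ∧ (r ∨ p))):
1. ¬(◇(r ∧ (r ∨ p)) → □◇(r ∧ (r ∨ p))), 0
2. ◇(r ∧ (r ∨ p)), 0
3. ¬□◇(r ∧ (r ∨ p)), 0
4. r ∧ (r ∨ p), 1
5. r, 1
6. r ∨ p, 1
7. p, 1
8. ¬◇(r ∧ (r ∨ p)), 2
9. ¬(r ∧ (r ∨ p)), 0
10. ¬(r ∧ (r ∨ p)), 1
11. ¬(r ∧ (r ∨ p)), 2
12. ¬(r ∨ p), 0
13. ¬r, 0
14. ¬p, 0
15. ¬(r ∨ p), 1
16. ¬r, 1
17. ¬p, 1
Accessibility: 0R0, 0R1, 0R2, 1R0, 1R1, 1R2, 2R0, 2R1, 2R2
Branch closes: r and ¬r both at 1.
Every branch closes (one shown): valid in S5.

S5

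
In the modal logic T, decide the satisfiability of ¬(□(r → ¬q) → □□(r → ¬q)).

1. ¬(□(r → ¬q) → □□(r → ¬q)), 0
2. □(r → ¬q), 0   [¬→-rule on 1]
3. ¬□□(r → ¬q), 0   [¬→-rule on 1]
4. r → ¬q, 0   [□-rule on 2 via 0R0]
5. ¬q, 0   [→-rule on 4 (branches; this branch)]
6. ¬□(r → ¬q), 1   [¬□-rule on 3: fresh world 1, 0R1]
7. r → ¬q, 1   [□-rule on 2 via 0R1]
8. ¬q, 1   [→-rule on 7 (branches; this branch)]
9. ¬(r → ¬q), 2   [¬□-rule on 6: fresh world 2, 1R2]
10. r, 2   [¬→-rule on 9]
11. q, 2   [¬→-rule on 9]
Accessibility: 0R0, 0R1, 1R1, 1R2, 2R2

Satisfiable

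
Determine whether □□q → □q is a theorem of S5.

Valid

Tableau for the negation ¬(□□q → □q):
1. ¬(□□q → □q), 0
2. □□q, 0   [¬→-rule on 1]
3. ¬□q, 0   [¬→-rule on 1]
4. □q, 0   [□-rule on 2 via 0R0]
5. q, 0   [□-rule on 4 via 0R0]
6. ¬q, 1   [¬□-rule on 3: fresh world 1, 0R1]
7. □q, 1   [□-rule on 2 via 0R1]
8. q, 1   [□-rule on 4 via 0R1]
Accessibility: 0R0, 0R1, 1R0, 1R1
Branch closes: q and ¬q both at 1.
All branches of the negation close; one closing branch shown above.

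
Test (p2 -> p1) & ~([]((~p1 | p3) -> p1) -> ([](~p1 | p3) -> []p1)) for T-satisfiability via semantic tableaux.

No, unsatisfiable

1. (p2 -> p1) & ~([]((~p1 | p3) -> p1) -> ([](~p1 | p3) -> []p1)), w0
2. p2 -> p1, w0   [&-rule on 1]
3. ~([]((~p1 | p3) -> p1) -> ([](~p1 | p3) -> []p1)), w0   [&-rule on 1]
4. []((~p1 | p3) -> p1), w0   [~->-rule on 3]
5. ~([](~p1 | p3) -> []p1), w0   [~->-rule on 3]
6. [](~p1 | p3), w0   [~->-rule on 5]
7. ~[]p1, w0   [~->-rule on 5]
8. (~p1 | p3) -> p1, w0   [[]-rule on 4 via w0Rw0]
9. ~p1 | p3, w0   [[]-rule on 6 via w0Rw0]
10. p1, w0   [->-rule on 2 (branches; this branch)]
11. p3, w0   [|-rule on 9 (branches; this branch)]
12. ~p1, w1   [~[]-rule on 7: fresh world w1, w0Rw1]
13. (~p1 | p3) -> p1, w1   [[]-rule on 4 via w0Rw1]
14. ~p1 | p3, w1   [[]-rule on 6 via w0Rw1]
15. ~(~p1 | p3), w1   [->-rule on 13 (branches; this branch)]
16. p1, w1   [~|-rule on 15]
17. ~p3, w1   [~|-rule on 15]
Accessibility: w0Rw0, w0Rw1, w1Rw1
Branch closes: p1 and ~p1 both at w1.
Every branch closes; the branch above is one of them.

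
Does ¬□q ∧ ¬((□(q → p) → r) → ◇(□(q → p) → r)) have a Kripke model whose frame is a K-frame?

1. ¬□q ∧ ¬((□(q → p) → r) → ◇(□(q → p) → r)), 0
2. ¬□q, 0
3. ¬((□(q → p) → r) → ◇(□(q → p) → r)), 0
4. □(q → p) → r, 0
5. ¬◇(□(q → p) → r), 0
6. r, 0
7. ¬q, 1
8. ¬(□(q → p) → r), 1
9. □(q → p), 1
10. ¬r, 1
Accessibility: 0R1

Yes, satisfiable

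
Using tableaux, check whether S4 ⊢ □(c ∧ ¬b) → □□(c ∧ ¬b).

Tableau for the negation ¬(□(c ∧ ¬b) → □□(c ∧ ¬b)):
1. ¬(□(c ∧ ¬b) → □□(c ∧ ¬b)), w0
2. □(c ∧ ¬b), w0
3. ¬□□(c ∧ ¬b), w0
4. c ∧ ¬b, w0
5. c, w0
6. ¬b, w0
7. ¬□(c ∧ ¬b), w1
8. c ∧ ¬b, w1
9. c, w1
10. ¬b, w1
11. ¬(c ∧ ¬b), w2
12. c ∧ ¬b, w2
13. c, w2
14. ¬b, w2
15. b, w2
Accessibility: w0Rw0, w0Rw1, w0Rw2, w1Rw1, w1Rw2, w2Rw2
Branch closes: b and ¬b both at w2.
All branches of the negation close; one closing branch shown above.

Valid in S4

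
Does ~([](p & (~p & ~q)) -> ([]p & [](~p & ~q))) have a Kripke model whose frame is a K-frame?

Unsatisfiable (every branch closes)

1. ~([](p & (~p & ~q)) -> ([]p & [](~p & ~q))), u
2. [](p & (~p & ~q)), u
3. ~([]p & [](~p & ~q)), u
4. ~[](~p & ~q), u
5. ~(~p & ~q), v
6. p & (~p & ~q), v
7. p, v
8. ~p & ~q, v
9. ~p, v
10. ~q, v
Accessibility: uRv
Branch closes: p and ~p both at v.
All branches of the tableau close; one closing branch shown above.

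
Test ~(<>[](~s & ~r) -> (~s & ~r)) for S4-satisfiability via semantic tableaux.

Satisfiable

1. ~(<>[](~s & ~r) -> (~s & ~r)), 0
2. <>[](~s & ~r), 0
3. ~(~s & ~r), 0
4. r, 0
5. [](~s & ~r), 1
6. ~s & ~r, 1
7. ~s, 1
8. ~r, 1
Accessibility: 0R0, 0R1, 1R1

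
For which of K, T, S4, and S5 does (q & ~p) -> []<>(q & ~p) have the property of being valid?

S5

S4-tableau for the negation ~((q & ~p) -> []<>(q & ~p)):
1. ~((q & ~p) -> []<>(q & ~p)), w0
2. q & ~p, w0   [~->-rule on 1]
3. ~[]<>(q & ~p), w0   [~->-rule on 1]
4. q, w0   [&-rule on 2]
5. ~p, w0   [&-rule on 2]
6. ~<>(q & ~p), w1   [~[]-rule on 3: fresh world w1, w0Rw1]
7. ~(q & ~p), w1   [~<>-rule on 6 via w1Rw1]
8. p, w1   [~&-rule on 7 (branches; this branch)]
Accessibility: w0Rw0, w0Rw1, w1Rw1
Complete open branch: countermodel on an S4-frame, so not valid in S4, nor in K, T (the same frame is also a K-frame and a T-frame).
S5-tableau for the negation ~((q & ~p) -> []<>(q & ~p)):
1. ~((q & ~p) -> []<>(q & ~p)), w0
2. q & ~p, w0   [~->-rule on 1]
3. ~[]<>(q & ~p), w0   [~->-rule on 1]
4. q, w0   [&-rule on 2]
5. ~p, w0   [&-rule on 2]
6. ~<>(q & ~p), w1   [~[]-rule on 3: fresh world w1, w0Rw1]
7. ~(q & ~p), w0   [~<>-rule on 6 via w1Rw0]
8. ~(q & ~p), w1   [~<>-rule on 6 via w1Rw1]
9. p, w0   [~&-rule on 7 (branches; this branch)]
Accessibility: w0Rw0, w0Rw1, w1Rw0, w1Rw1
Branch closes: p and ~p both at w0.
Every branch closes (one shown): valid in S5.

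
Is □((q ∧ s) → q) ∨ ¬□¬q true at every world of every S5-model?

Tableau for the negation ¬(□((q ∧ s) → q) ∨ ¬□¬q):
1. ¬(□((q ∧ s) → q) ∨ ¬□¬q), u
2. ¬□((q ∧ s) → q), u
3. □¬q, u
4. ¬q, u
5. ¬((q ∧ s) → q), v
6. q ∧ s, v
7. ¬q, v
8. q, v
9. s, v
Accessibility: uRu, uRv, vRu, vRv
Branch closes: q and ¬q both at v.
Every branch of the negation's tableau closes; the branch above is one of them.

Valid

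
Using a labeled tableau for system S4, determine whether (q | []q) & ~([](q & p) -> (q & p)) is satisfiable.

1. (q | []q) & ~([](q & p) -> (q & p)), u
2. q | []q, u
3. ~([](q & p) -> (q & p)), u
4. [](q & p), u
5. ~(q & p), u
6. q & p, u
7. q, u
8. p, u
9. []q, u
10. ~p, u
Accessibility: uRu
Branch closes: p and ~p both at u.
All branches of the tableau close; one closing branch shown above.

Unsatisfiable (every branch closes)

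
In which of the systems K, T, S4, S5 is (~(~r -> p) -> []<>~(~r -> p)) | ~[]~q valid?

S5

S4-tableau for the negation ~((~(~r -> p) -> []<>~(~r -> p)) | ~[]~q):
1. ~((~(~r -> p) -> []<>~(~r -> p)) | ~[]~q), w0
2. ~(~(~r -> p) -> []<>~(~r -> p)), w0
3. []~q, w0
4. ~(~r -> p), w0
5. ~[]<>~(~r -> p), w0
6. ~r, w0
7. ~p, w0
8. ~q, w0
9. ~<>~(~r -> p), w1
10. ~q, w1
11. ~r -> p, w1
12. p, w1
Accessibility: w0Rw0, w0Rw1, w1Rw1
Complete open branch: countermodel on an S4-frame, so not valid in S4, nor in K, T (the same frame is also a K-frame and a T-frame).
S5-tableau for the negation ~((~(~r -> p) -> []<>~(~r -> p)) | ~[]~q):
1. ~((~(~r -> p) -> []<>~(~r -> p)) | ~[]~q), w0
2. ~(~(~r -> p) -> []<>~(~r -> p)), w0
3. []~q, w0
4. ~(~r -> p), w0
5. ~[]<>~(~r -> p), w0
6. ~r, w0
7. ~p, w0
8. ~q, w0
9. ~<>~(~r -> p), w1
10. ~q, w1
11. ~r -> p, w0
12. ~r -> p, w1
13. p, w0
Accessibility: w0Rw0, w0Rw1, w1Rw0, w1Rw1
Branch closes: p and ~p both at w0.
Every branch closes (one shown): valid in S5.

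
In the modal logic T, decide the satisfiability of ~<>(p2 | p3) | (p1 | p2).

Satisfiable (open branch found)

1. ~<>(p2 | p3) | (p1 | p2), w0
2. p1 | p2, w0
3. p2, w0
Accessibility: w0Rw0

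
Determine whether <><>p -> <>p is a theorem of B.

Tableau for the negation ~(<><>p -> <>p):
1. ~(<><>p -> <>p), u
2. <><>p, u
3. ~<>p, u
4. ~p, u
5. <>p, v
6. ~p, v
7. p, w
Accessibility: uRu, uRv, vRu, vRv, vRw, wRv, wRw
The negation has an open branch (countermodel exists).

No, not valid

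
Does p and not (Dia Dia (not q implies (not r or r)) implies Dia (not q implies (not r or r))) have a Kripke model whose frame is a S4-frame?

1. p and not (Dia Dia (not q implies (not r or r)) implies Dia (not q implies (not r or r))), 0
2. p, 0
3. not (Dia Dia (not q implies (not r or r)) implies Dia (not q implies (not r or r))), 0
4. Dia Dia (not q implies (not r or r)), 0
5. not Dia (not q implies (not r or r)), 0
6. not (not q implies (not r or r)), 0
7. not q, 0
8. not (not r or r), 0
9. r, 0
10. not r, 0
Accessibility: 0R0
Branch closes: r and not r both at 0.
All branches of the tableau close; one closing branch shown above.

Unsatisfiable (every branch closes)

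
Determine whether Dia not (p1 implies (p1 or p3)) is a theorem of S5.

Invalid (countermodel exists)

Tableau for the negation not Dia not (p1 implies (p1 or p3)):
1. not Dia not (p1 implies (p1 or p3)), u
2. p1 implies (p1 or p3), u   [neg-Dia-rule on 1 via uRu]
3. p1 or p3, u   [implies-rule on 2 (branches; this branch)]
4. p3, u   [or-rule on 3 (branches; this branch)]
Accessibility: uRu
The negation has an open branch (countermodel exists).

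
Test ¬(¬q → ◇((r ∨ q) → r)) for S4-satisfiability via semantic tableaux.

Unsatisfiable

1. ¬(¬q → ◇((r ∨ q) → r)), u
2. ¬q, u   [¬→-rule on 1]
3. ¬◇((r ∨ q) → r), u   [¬→-rule on 1]
4. ¬((r ∨ q) → r), u   [¬◇-rule on 3 via uRu]
5. r ∨ q, u   [¬→-rule on 4]
6. ¬r, u   [¬→-rule on 4]
7. q, u   [∨-rule on 5 (branches; this branch)]
Accessibility: uRu
Branch closes: q and ¬q both at u.
Every branch closes; the branch above is one of them.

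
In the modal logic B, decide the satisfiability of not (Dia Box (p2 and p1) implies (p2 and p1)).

No, unsatisfiable

1. not (Dia Box (p2 and p1) implies (p2 and p1)), u
2. Dia Box (p2 and p1), u
3. not (p2 and p1), u
4. not p1, u
5. Box (p2 and p1), v
6. p2 and p1, u
7. p2, u
8. p1, u
Accessibility: uRu, uRv, vRu, vRv
Branch closes: p1 and not p1 both at u.
All branches of the tableau close; one closing branch shown above.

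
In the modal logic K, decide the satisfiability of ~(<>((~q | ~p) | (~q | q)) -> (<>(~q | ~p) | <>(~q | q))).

1. ~(<>((~q | ~p) | (~q | q)) -> (<>(~q | ~p) | <>(~q | q))), u
2. <>((~q | ~p) | (~q | q)), u
3. ~(<>(~q | ~p) | <>(~q | q)), u
4. ~<>(~q | ~p), u
5. ~<>(~q | q), u
6. (~q | ~p) | (~q | q), v
7. ~(~q | ~p), v
8. q, v
9. p, v
10. ~(~q | q), v
11. ~q, v
Accessibility: uRv
Branch closes: q and ~q both at v.
All branches of the tableau close; one closing branch shown above.

Unsatisfiable (every branch closes)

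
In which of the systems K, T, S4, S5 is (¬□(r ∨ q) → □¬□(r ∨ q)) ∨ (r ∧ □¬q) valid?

S5

S4-tableau for the negation ¬((¬□(r ∨ q) → □¬□(r ∨ q)) ∨ (r ∧ □¬q)):
1. ¬((¬□(r ∨ q) → □¬□(r ∨ q)) ∨ (r ∧ □¬q)), w0
2. ¬(¬□(r ∨ q) → □¬□(r ∨ q)), w0
3. ¬(r ∧ □¬q), w0
4. ¬□(r ∨ q), w0
5. ¬□¬□(r ∨ q), w0
6. ¬□¬q, w0
7. ¬(r ∨ q), w1
8. ¬r, w1
9. ¬q, w1
10. □(r ∨ q), w2
11. r ∨ q, w2
12. q, w2
13. q, w3
Accessibility: w0Rw0, w0Rw1, w0Rw2, w0Rw3, w1Rw1, w2Rw2, w3Rw3
Complete open branch: countermodel on an S4-frame, so not valid in S4, nor in K, T (the same frame is also a K-frame and a T-frame).
S5-tableau for the negation ¬((¬□(r ∨ q) → □¬□(r ∨ q)) ∨ (r ∧ □¬q)):
1. ¬((¬□(r ∨ q) → □¬□(r ∨ q)) ∨ (r ∧ □¬q)), w0
2. ¬(¬□(r ∨ q) → □¬□(r ∨ q)), w0
3. ¬(r ∧ □¬q), w0
4. ¬□(r ∨ q), w0
5. ¬□¬□(r ∨ q), w0
6. ¬□¬q, w0
7. ¬(r ∨ q), w1
8. ¬r, w1
9. ¬q, w1
10. □(r ∨ q), w2
11. r ∨ q, w0
12. r ∨ q, w1
13. r ∨ q, w2
14. q, w0
15. q, w1
Accessibility: w0Rw0, w0Rw1, w0Rw2, w1Rw0, w1Rw1, w1Rw2, w2Rw0, w2Rw1, w2Rw2
Branch closes: q and ¬q both at w1.
Every branch closes (one shown): valid in S5.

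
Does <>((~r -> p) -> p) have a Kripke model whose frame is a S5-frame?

Satisfiable (open branch found)

1. <>((~r -> p) -> p), 0
2. (~r -> p) -> p, 1
3. p, 1
Accessibility: 0R0, 0R1, 1R0, 1R1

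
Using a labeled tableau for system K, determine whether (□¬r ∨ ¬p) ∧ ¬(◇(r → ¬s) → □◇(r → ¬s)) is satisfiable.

1. (□¬r ∨ ¬p) ∧ ¬(◇(r → ¬s) → □◇(r → ¬s)), u
2. □¬r ∨ ¬p, u   [∧-rule on 1]
3. ¬(◇(r → ¬s) → □◇(r → ¬s)), u   [∧-rule on 1]
4. ◇(r → ¬s), u   [¬→-rule on 3]
5. ¬□◇(r → ¬s), u   [¬→-rule on 3]
6. ¬p, u   [∨-rule on 2 (branches; this branch)]
7. r → ¬s, v   [◇-rule on 4: fresh world v, uRv]
8. ¬s, v   [→-rule on 7 (branches; this branch)]
9. ¬◇(r → ¬s), w   [¬□-rule on 5: fresh world w, uRw]
Accessibility: uRv, uRw

Satisfiable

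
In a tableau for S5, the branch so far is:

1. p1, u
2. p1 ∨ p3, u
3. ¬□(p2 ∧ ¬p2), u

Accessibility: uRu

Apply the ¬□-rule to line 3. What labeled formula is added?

a fresh world v with uRv, and ¬(p2 ∧ ¬p2) at v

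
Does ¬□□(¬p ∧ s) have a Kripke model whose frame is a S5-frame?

1. ¬□□(¬p ∧ s), u
2. ¬□(¬p ∧ s), v
3. ¬(¬p ∧ s), w
4. ¬s, w
Accessibility: uRu, uRv, uRw, vRu, vRv, vRw, wRu, wRv, wRw

Satisfiable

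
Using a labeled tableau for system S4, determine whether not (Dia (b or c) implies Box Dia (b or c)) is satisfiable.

1. not (Dia (b or c) implies Box Dia (b or c)), 0
2. Dia (b or c), 0
3. not Box Dia (b or c), 0
4. b or c, 1
5. c, 1
6. not Dia (b or c), 2
7. not (b or c), 2
8. not b, 2
9. not c, 2
Accessibility: 0R0, 0R1, 0R2, 1R1, 2R2

Satisfiable (open branch found)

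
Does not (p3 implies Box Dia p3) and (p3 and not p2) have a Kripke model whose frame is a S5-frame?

1. not (p3 implies Box Dia p3) and (p3 and not p2), 0
2. not (p3 implies Box Dia p3), 0
3. p3 and not p2, 0
4. p3, 0
5. not Box Dia p3, 0
6. not p2, 0
7. not Dia p3, 1
8. not p3, 0
Accessibility: 0R0, 0R1, 1R0, 1R1
Branch closes: p3 and not p3 both at 0.
(One branch shown.) All branches close.

Unsatisfiable (every branch closes)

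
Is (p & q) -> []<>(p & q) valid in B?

Tableau for the negation ~((p & q) -> []<>(p & q)):
1. ~((p & q) -> []<>(p & q)), 0
2. p & q, 0   [~->-rule on 1]
3. ~[]<>(p & q), 0   [~->-rule on 1]
4. p, 0   [&-rule on 2]
5. q, 0   [&-rule on 2]
6. ~<>(p & q), 1   [~[]-rule on 3: fresh world 1, 0R1]
7. ~(p & q), 0   [~<>-rule on 6 via 1R0]
8. ~(p & q), 1   [~<>-rule on 6 via 1R1]
9. ~q, 0   [~&-rule on 7 (branches; this branch)]
Accessibility: 0R0, 0R1, 1R0, 1R1
Branch closes: q and ~q both at 0.
Every branch of the negation's tableau closes; the branch above is one of them.

Valid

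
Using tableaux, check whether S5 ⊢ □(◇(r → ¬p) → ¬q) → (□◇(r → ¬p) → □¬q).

Valid in S5

Tableau for the negation ¬(□(◇(r → ¬p) → ¬q) → (□◇(r → ¬p) → □¬q)):
1. ¬(□(◇(r → ¬p) → ¬q) → (□◇(r → ¬p) → □¬q)), 0
2. □(◇(r → ¬p) → ¬q), 0
3. ¬(□◇(r → ¬p) → □¬q), 0
4. □◇(r → ¬p), 0
5. ¬□¬q, 0
6. ◇(r → ¬p) → ¬q, 0
7. ◇(r → ¬p), 0
8. ¬q, 0
9. q, 1
10. ◇(r → ¬p) → ¬q, 1
11. ◇(r → ¬p), 1
12. ¬◇(r → ¬p), 1
13. ¬(r → ¬p), 0
14. r, 0
15. p, 0
16. ¬(r → ¬p), 1
17. r, 1
18. p, 1
19. r → ¬p, 2
20. ◇(r → ¬p) → ¬q, 2
21. ◇(r → ¬p), 2
22. ¬(r → ¬p), 2
23. r, 2
24. p, 2
25. ¬p, 2
Accessibility: 0R0, 0R1, 0R2, 1R0, 1R1, 1R2, 2R0, 2R1, 2R2
Branch closes: p and ¬p both at 2.
Every branch of the negation's tableau closes; the branch above is one of them.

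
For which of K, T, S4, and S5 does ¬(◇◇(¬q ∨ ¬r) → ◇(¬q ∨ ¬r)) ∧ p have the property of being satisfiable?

T-tableau for the formula:
1. ¬(◇◇(¬q ∨ ¬r) → ◇(¬q ∨ ¬r)) ∧ p, 0
2. ¬(◇◇(¬q ∨ ¬r) → ◇(¬q ∨ ¬r)), 0
3. p, 0
4. ◇◇(¬q ∨ ¬r), 0
5. ¬◇(¬q ∨ ¬r), 0
6. ¬(¬q ∨ ¬r), 0
7. q, 0
8. r, 0
9. ◇(¬q ∨ ¬r), 1
10. ¬(¬q ∨ ¬r), 1
11. q, 1
12. r, 1
13. ¬q ∨ ¬r, 2
14. ¬r, 2
Accessibility: 0R0, 0R1, 1R1, 1R2, 2R2
Complete open branch: satisfiable in T, hence also in K (this T-model is also a K-model).
S4-tableau for the formula:
1. ¬(◇◇(¬q ∨ ¬r) → ◇(¬q ∨ ¬r)) ∧ p, 0
2. ¬(◇◇(¬q ∨ ¬r) → ◇(¬q ∨ ¬r)), 0
3. p, 0
4. ◇◇(¬q ∨ ¬r), 0
5. ¬◇(¬q ∨ ¬r), 0
6. ¬(¬q ∨ ¬r), 0
7. q, 0
8. r, 0
9. ◇(¬q ∨ ¬r), 1
10. ¬(¬q ∨ ¬r), 1
11. q, 1
12. r, 1
13. ¬q ∨ ¬r, 2
14. ¬(¬q ∨ ¬r), 2
15. q, 2
16. r, 2
17. ¬r, 2
Accessibility: 0R0, 0R1, 0R2, 1R1, 1R2, 2R2
Branch closes: r and ¬r both at 2.
Every branch closes (one shown): unsatisfiable in S4, hence also in S5 (every S5-frame is an S4-frame).

K, T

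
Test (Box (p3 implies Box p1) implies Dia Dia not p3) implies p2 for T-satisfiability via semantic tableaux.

Yes, satisfiable

1. (Box (p3 implies Box p1) implies Dia Dia not p3) implies p2, 0
2. p2, 0
Accessibility: 0R0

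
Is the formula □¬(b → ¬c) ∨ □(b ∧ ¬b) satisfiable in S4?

1. □¬(b → ¬c) ∨ □(b ∧ ¬b), w0
2. □¬(b → ¬c), w0
3. ¬(b → ¬c), w0
4. b, w0
5. c, w0
Accessibility: w0Rw0

Satisfiable (open branch found)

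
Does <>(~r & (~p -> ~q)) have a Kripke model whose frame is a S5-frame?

Satisfiable (open branch found)

1. <>(~r & (~p -> ~q)), u
2. ~r & (~p -> ~q), v   [<>-rule on 1: fresh world v, uRv]
3. ~r, v   [&-rule on 2]
4. ~p -> ~q, v   [&-rule on 2]
5. ~q, v   [->-rule on 4 (branches; this branch)]
Accessibility: uRu, uRv, vRu, vRv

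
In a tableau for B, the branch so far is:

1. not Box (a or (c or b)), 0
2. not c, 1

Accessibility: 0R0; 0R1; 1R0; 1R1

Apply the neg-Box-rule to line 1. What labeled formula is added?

a fresh world 2 with 0R2, and not (a or (c or b)) at 2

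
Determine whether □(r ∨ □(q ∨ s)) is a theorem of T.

Not valid

Tableau for the negation ¬□(r ∨ □(q ∨ s)):
1. ¬□(r ∨ □(q ∨ s)), w0
2. ¬(r ∨ □(q ∨ s)), w1
3. ¬r, w1
4. ¬□(q ∨ s), w1
5. ¬(q ∨ s), w2
6. ¬q, w2
7. ¬s, w2
Accessibility: w0Rw0, w0Rw1, w1Rw1, w1Rw2, w2Rw2
The negation has an open branch (countermodel exists).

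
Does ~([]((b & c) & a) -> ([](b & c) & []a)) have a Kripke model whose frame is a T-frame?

1. ~([]((b & c) & a) -> ([](b & c) & []a)), w0
2. []((b & c) & a), w0
3. ~([](b & c) & []a), w0
4. (b & c) & a, w0
5. b & c, w0
6. a, w0
7. b, w0
8. c, w0
9. ~[](b & c), w0
10. ~(b & c), w1
11. (b & c) & a, w1
12. b & c, w1
13. a, w1
14. b, w1
15. c, w1
16. ~c, w1
Accessibility: w0Rw0, w0Rw1, w1Rw1
Branch closes: c and ~c both at w1.
All branches of the tableau close; one closing branch shown above.

Unsatisfiable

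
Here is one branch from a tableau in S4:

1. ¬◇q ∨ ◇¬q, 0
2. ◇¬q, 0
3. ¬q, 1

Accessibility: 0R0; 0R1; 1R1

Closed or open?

There is no literal clash: for every atom and world, at most one sign appears.

Not closed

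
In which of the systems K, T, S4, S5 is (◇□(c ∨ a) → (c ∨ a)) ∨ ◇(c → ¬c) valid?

K-tableau for the negation ¬((◇□(c ∨ a) → (c ∨ a)) ∨ ◇(c → ¬c)):
1. ¬((◇□(c ∨ a) → (c ∨ a)) ∨ ◇(c → ¬c)), 0
2. ¬(◇□(c ∨ a) → (c ∨ a)), 0   [¬∨-rule on 1]
3. ¬◇(c → ¬c), 0   [¬∨-rule on 1]
4. ◇□(c ∨ a), 0   [¬→-rule on 2]
5. ¬(c ∨ a), 0   [¬→-rule on 2]
6. ¬c, 0   [¬∨-rule on 5]
7. ¬a, 0   [¬∨-rule on 5]
8. □(c ∨ a), 1   [◇-rule on 4: fresh world 1, 0R1]
9. ¬(c → ¬c), 1   [¬◇-rule on 3 via 0R1]
10. c, 1   [¬→-rule on 9]
Accessibility: 0R1
Complete open branch: countermodel on a K-frame, so not valid in K.
T-tableau for the negation ¬((◇□(c ∨ a) → (c ∨ a)) ∨ ◇(c → ¬c)):
1. ¬((◇□(c ∨ a) → (c ∨ a)) ∨ ◇(c → ¬c)), 0
2. ¬(◇□(c ∨ a) → (c ∨ a)), 0   [¬∨-rule on 1]
3. ¬◇(c → ¬c), 0   [¬∨-rule on 1]
4. ◇□(c ∨ a), 0   [¬→-rule on 2]
5. ¬(c ∨ a), 0   [¬→-rule on 2]
6. ¬c, 0   [¬∨-rule on 5]
7. ¬a, 0   [¬∨-rule on 5]
8. ¬(c → ¬c), 0   [¬◇-rule on 3 via 0R0]
9. c, 0   [¬→-rule on 8]
Accessibility: 0R0
Branch closes: c and ¬c both at 0.
Every branch closes (one shown): valid in T, hence also in S4, S5 (every theorem of T is a theorem of S4 and S5).

T, S4, S5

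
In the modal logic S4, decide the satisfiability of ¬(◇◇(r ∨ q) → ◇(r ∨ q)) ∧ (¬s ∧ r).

1. ¬(◇◇(r ∨ q) → ◇(r ∨ q)) ∧ (¬s ∧ r), 0
2. ¬(◇◇(r ∨ q) → ◇(r ∨ q)), 0   [∧-rule on 1]
3. ¬s ∧ r, 0   [∧-rule on 1]
4. ◇◇(r ∨ q), 0   [¬→-rule on 2]
5. ¬◇(r ∨ q), 0   [¬→-rule on 2]
6. ¬s, 0   [∧-rule on 3]
7. r, 0   [∧-rule on 3]
8. ¬(r ∨ q), 0   [¬◇-rule on 5 via 0R0]
9. ¬r, 0   [¬∨-rule on 8]
10. ¬q, 0   [¬∨-rule on 8]
Accessibility: 0R0
Branch closes: r and ¬r both at 0.
(One branch shown.) All branches close.

No, unsatisfiable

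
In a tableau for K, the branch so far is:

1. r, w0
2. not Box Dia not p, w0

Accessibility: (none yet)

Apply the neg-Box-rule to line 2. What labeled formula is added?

a fresh world w1 with w0Rw1, and not Dia not p at w1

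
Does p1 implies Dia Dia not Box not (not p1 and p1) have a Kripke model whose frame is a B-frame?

1. p1 implies Dia Dia not Box not (not p1 and p1), 0
2. not p1, 0
Accessibility: 0R0

Yes, satisfiable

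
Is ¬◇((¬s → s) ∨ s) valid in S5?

No, not valid

Tableau for the negation ◇((¬s → s) ∨ s):
1. ◇((¬s → s) ∨ s), u
2. (¬s → s) ∨ s, v   [◇-rule on 1: fresh world v, uRv]
3. s, v   [∨-rule on 2 (branches; this branch)]
Accessibility: uRu, uRv, vRu, vRv
The negation has an open branch (countermodel exists).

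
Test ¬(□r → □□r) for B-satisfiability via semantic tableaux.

Yes, satisfiable

1. ¬(□r → □□r), u
2. □r, u
3. ¬□□r, u
4. r, u
5. ¬□r, v
6. r, v
7. ¬r, w
Accessibility: uRu, uRv, vRu, vRv, vRw, wRv, wRw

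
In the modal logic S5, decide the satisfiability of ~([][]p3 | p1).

1. ~([][]p3 | p1), 0
2. ~[][]p3, 0   [~|-rule on 1]
3. ~p1, 0   [~|-rule on 1]
4. ~[]p3, 1   [~[]-rule on 2: fresh world 1, 0R1]
5. ~p3, 2   [~[]-rule on 4: fresh world 2, 1R2]
Accessibility: 0R0, 0R1, 0R2, 1R0, 1R1, 1R2, 2R0, 2R1, 2R2

Yes, satisfiable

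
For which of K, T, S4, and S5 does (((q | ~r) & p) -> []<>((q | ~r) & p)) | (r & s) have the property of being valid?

S5

S5-tableau for the negation ~((((q | ~r) & p) -> []<>((q | ~r) & p)) | (r & s)):
1. ~((((q | ~r) & p) -> []<>((q | ~r) & p)) | (r & s)), u
2. ~(((q | ~r) & p) -> []<>((q | ~r) & p)), u   [~|-rule on 1]
3. ~(r & s), u   [~|-rule on 1]
4. (q | ~r) & p, u   [~->-rule on 2]
5. ~[]<>((q | ~r) & p), u   [~->-rule on 2]
6. q | ~r, u   [&-rule on 4]
7. p, u   [&-rule on 4]
8. ~s, u   [~&-rule on 3 (branches; this branch)]
9. ~r, u   [|-rule on 6 (branches; this branch)]
10. ~<>((q | ~r) & p), v   [~[]-rule on 5: fresh world v, uRv]
11. ~((q | ~r) & p), u   [~<>-rule on 10 via vRu]
12. ~((q | ~r) & p), v   [~<>-rule on 10 via vRv]
13. ~(q | ~r), u   [~&-rule on 11 (branches; this branch)]
14. ~q, u   [~|-rule on 13]
15. r, u   [~|-rule on 13]
Accessibility: uRu, uRv, vRu, vRv
Branch closes: r and ~r both at u.
Every branch closes (one shown): valid in S5.
S4-tableau for the negation ~((((q | ~r) & p) -> []<>((q | ~r) & p)) | (r & s)):
1. ~((((q | ~r) & p) -> []<>((q | ~r) & p)) | (r & s)), u
2. ~(((q | ~r) & p) -> []<>((q | ~r) & p)), u   [~|-rule on 1]
3. ~(r & s), u   [~|-rule on 1]
4. (q | ~r) & p, u   [~->-rule on 2]
5. ~[]<>((q | ~r) & p), u   [~->-rule on 2]
6. q | ~r, u   [&-rule on 4]
7. p, u   [&-rule on 4]
8. ~s, u   [~&-rule on 3 (branches; this branch)]
9. ~r, u   [|-rule on 6 (branches; this branch)]
10. ~<>((q | ~r) & p), v   [~[]-rule on 5: fresh world v, uRv]
11. ~((q | ~r) & p), v   [~<>-rule on 10 via vRv]
12. ~p, v   [~&-rule on 11 (branches; this branch)]
Accessibility: uRu, uRv, vRv
Complete open branch: countermodel on an S4-frame, so not valid in S4, nor in K, T (the same frame is also a K-frame and a T-frame).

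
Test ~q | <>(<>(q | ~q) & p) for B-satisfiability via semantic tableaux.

Yes, satisfiable

1. ~q | <>(<>(q | ~q) & p), 0
2. <>(<>(q | ~q) & p), 0
3. <>(q | ~q) & p, 1
4. <>(q | ~q), 1
5. p, 1
6. q | ~q, 2
7. ~q, 2
Accessibility: 0R0, 0R1, 1R0, 1R1, 1R2, 2R1, 2R2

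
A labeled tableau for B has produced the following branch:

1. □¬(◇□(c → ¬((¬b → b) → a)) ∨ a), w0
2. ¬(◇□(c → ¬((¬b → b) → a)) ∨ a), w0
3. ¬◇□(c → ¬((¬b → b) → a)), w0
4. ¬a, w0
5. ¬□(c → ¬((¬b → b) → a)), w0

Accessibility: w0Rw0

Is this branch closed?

No atom appears with both signs at the same world.

Open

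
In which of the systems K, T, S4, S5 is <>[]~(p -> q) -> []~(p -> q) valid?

S5

S5-tableau for the negation ~(<>[]~(p -> q) -> []~(p -> q)):
1. ~(<>[]~(p -> q) -> []~(p -> q)), 0
2. <>[]~(p -> q), 0   [~->-rule on 1]
3. ~[]~(p -> q), 0   [~->-rule on 1]
4. []~(p -> q), 1   [<>-rule on 2: fresh world 1, 0R1]
5. ~(p -> q), 0   [[]-rule on 4 via 1R0]
6. p, 0   [~->-rule on 5]
7. ~q, 0   [~->-rule on 5]
8. ~(p -> q), 1   [[]-rule on 4 via 1R1]
9. p, 1   [~->-rule on 8]
10. ~q, 1   [~->-rule on 8]
11. p -> q, 2   [~[]-rule on 3: fresh world 2, 0R2]
12. ~(p -> q), 2   [[]-rule on 4 via 1R2]
13. p, 2   [~->-rule on 12]
14. ~q, 2   [~->-rule on 12]
15. q, 2   [->-rule on 11 (branches; this branch)]
Accessibility: 0R0, 0R1, 0R2, 1R0, 1R1, 1R2, 2R0, 2R1, 2R2
Branch closes: q and ~q both at 2.
Every branch closes (one shown): valid in S5.
S4-tableau for the negation ~(<>[]~(p -> q) -> []~(p -> q)):
1. ~(<>[]~(p -> q) -> []~(p -> q)), 0
2. <>[]~(p -> q), 0   [~->-rule on 1]
3. ~[]~(p -> q), 0   [~->-rule on 1]
4. []~(p -> q), 1   [<>-rule on 2: fresh world 1, 0R1]
5. ~(p -> q), 1   [[]-rule on 4 via 1R1]
6. p, 1   [~->-rule on 5]
7. ~q, 1   [~->-rule on 5]
8. p -> q, 2   [~[]-rule on 3: fresh world 2, 0R2]
9. q, 2   [->-rule on 8 (branches; this branch)]
Accessibility: 0R0, 0R1, 0R2, 1R1, 2R2
Complete open branch: countermodel on an S4-frame, so not valid in S4, nor in K, T (the same frame is also a K-frame and a T-frame).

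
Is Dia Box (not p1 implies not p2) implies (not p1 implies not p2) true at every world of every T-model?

Tableau for the negation not (Dia Box (not p1 implies not p2) implies (not p1 implies not p2)):
1. not (Dia Box (not p1 implies not p2) implies (not p1 implies not p2)), w0
2. Dia Box (not p1 implies not p2), w0   [neg-implies-rule on 1]
3. not (not p1 implies not p2), w0   [neg-implies-rule on 1]
4. not p1, w0   [neg-implies-rule on 3]
5. p2, w0   [neg-implies-rule on 3]
6. Box (not p1 implies not p2), w1   [Dia-rule on 2: fresh world w1, w0Rw1]
7. not p1 implies not p2, w1   [Box-rule on 6 via w1Rw1]
8. not p2, w1   [implies-rule on 7 (branches; this branch)]
Accessibility: w0Rw0, w0Rw1, w1Rw1
The negation has an open branch (countermodel exists).

Not valid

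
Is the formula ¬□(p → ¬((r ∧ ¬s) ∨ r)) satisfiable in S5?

1. ¬□(p → ¬((r ∧ ¬s) ∨ r)), 0
2. ¬(p → ¬((r ∧ ¬s) ∨ r)), 1
3. p, 1
4. (r ∧ ¬s) ∨ r, 1
5. r, 1
Accessibility: 0R0, 0R1, 1R0, 1R1

Satisfiable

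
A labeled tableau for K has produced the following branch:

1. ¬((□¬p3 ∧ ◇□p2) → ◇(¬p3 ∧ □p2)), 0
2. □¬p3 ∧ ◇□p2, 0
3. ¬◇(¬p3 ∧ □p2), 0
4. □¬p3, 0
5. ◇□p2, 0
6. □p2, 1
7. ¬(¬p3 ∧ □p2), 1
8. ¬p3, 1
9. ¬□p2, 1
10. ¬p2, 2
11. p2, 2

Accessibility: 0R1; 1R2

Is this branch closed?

Both p2 and ¬p2 appear at 2.

Closed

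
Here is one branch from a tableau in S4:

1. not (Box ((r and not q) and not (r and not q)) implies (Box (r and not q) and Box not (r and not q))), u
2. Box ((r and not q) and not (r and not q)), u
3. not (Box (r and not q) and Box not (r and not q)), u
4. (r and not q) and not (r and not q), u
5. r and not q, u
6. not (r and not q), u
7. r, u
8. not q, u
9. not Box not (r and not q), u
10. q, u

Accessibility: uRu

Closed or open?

Both q and not q appear at u.

Yes, closed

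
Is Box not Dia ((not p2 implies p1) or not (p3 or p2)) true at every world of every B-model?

Tableau for the negation not Box not Dia ((not p2 implies p1) or not (p3 or p2)):
1. not Box not Dia ((not p2 implies p1) or not (p3 or p2)), u
2. Dia ((not p2 implies p1) or not (p3 or p2)), v
3. (not p2 implies p1) or not (p3 or p2), w
4. not (p3 or p2), w
5. not p3, w
6. not p2, w
Accessibility: uRu, uRv, vRu, vRv, vRw, wRv, wRw
The negation has an open branch (countermodel exists).

No, not valid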